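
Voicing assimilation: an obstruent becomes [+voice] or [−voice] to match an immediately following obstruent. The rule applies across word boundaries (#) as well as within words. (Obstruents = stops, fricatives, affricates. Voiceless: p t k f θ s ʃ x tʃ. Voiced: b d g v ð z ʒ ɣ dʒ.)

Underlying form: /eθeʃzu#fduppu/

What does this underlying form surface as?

[eθeʒzu#vduppu]

/ʃ/ before /z/ (voiced) → [ʒ]
/f/ before /d/ (voiced) → [v]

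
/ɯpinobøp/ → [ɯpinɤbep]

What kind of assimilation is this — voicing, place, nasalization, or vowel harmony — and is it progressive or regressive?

/o/→[ɤ] /ø/→[e].
Vowels agree with the first vowel, so the harmony is progressive.

vowel harmony, progressive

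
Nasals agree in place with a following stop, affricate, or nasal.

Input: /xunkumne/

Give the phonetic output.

/n/ before /k/ (velar) → [ŋ]
/m/ before /n/ (alveolar) → [n]

[xuŋkunne]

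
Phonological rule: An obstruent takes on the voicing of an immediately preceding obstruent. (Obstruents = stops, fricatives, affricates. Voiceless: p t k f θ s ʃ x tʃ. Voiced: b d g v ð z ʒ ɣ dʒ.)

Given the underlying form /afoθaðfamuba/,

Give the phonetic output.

[afoθaðvamuba]

/f/ after /ð/ (voiced) → [v]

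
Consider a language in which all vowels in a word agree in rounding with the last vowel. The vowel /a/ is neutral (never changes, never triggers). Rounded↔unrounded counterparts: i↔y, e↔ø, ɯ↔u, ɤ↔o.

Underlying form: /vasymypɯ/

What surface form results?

[vasimipɯ]

/y/ harmonizes with /ɯ/ ([-round]) → [i]
/y/ harmonizes with /ɯ/ ([-round]) → [i]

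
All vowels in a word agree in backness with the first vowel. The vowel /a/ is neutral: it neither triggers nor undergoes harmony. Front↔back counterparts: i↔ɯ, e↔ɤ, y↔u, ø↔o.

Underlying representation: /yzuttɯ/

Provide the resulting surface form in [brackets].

/u/ harmonizes with /y/ ([-back]) → [y]
/ɯ/ harmonizes with /y/ ([-back]) → [i]

[yzytti]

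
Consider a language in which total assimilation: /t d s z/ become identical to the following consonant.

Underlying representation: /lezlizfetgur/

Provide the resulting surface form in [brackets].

[lelliffeggur]

/z/ before /l/ → [l] (total assimilation)
/z/ before /f/ → [f] (total assimilation)
/t/ before /g/ → [g] (total assimilation)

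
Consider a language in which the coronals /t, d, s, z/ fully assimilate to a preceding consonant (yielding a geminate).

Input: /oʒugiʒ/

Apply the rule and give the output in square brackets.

[oʒugiʒ]

no segment meets the rule's conditions; no change.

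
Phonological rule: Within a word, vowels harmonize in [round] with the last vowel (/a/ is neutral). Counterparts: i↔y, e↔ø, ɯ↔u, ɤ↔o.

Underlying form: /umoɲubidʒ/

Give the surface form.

/u/ harmonizes with /i/ ([-round]) → [ɯ]
/o/ harmonizes with /i/ ([-round]) → [ɤ]
/u/ harmonizes with /i/ ([-round]) → [ɯ]

[ɯmɤɲɯbidʒ]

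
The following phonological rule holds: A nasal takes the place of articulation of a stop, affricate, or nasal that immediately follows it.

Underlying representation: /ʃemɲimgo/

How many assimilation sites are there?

/m/ before /ɲ/ (palatal) → [ɲ]
/m/ before /g/ (velar) → [ŋ]
2 segments change.

2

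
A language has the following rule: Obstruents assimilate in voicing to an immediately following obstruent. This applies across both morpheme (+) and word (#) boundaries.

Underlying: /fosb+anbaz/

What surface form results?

[fozb+anbaz]

/s/ before /b/ (voiced) → [z]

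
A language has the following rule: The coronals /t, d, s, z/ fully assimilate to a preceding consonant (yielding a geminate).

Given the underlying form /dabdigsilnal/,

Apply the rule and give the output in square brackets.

/d/ after /b/ → [b] (total assimilation)
/s/ after /g/ → [g] (total assimilation)

[dabbiggilnal]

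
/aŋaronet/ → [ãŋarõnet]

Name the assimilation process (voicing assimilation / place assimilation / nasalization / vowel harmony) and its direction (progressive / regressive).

nasalization, regressive

/a/→[ã] /o/→[õ].
Each target copies a feature from the following segment, so the direction is regressive.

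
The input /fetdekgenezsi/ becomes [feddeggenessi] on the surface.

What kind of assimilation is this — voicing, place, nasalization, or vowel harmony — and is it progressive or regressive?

voicing assimilation, regressive

/t/→[d] /k/→[g] /z/→[s].
Each target copies a feature from the following segment, so the direction is regressive.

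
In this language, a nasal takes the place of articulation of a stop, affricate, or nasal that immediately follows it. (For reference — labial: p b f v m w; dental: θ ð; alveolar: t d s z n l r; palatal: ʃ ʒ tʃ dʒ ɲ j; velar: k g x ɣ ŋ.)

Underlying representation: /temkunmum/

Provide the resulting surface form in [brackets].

/m/ before /k/ (velar) → [ŋ]
/n/ before /m/ (labial) → [m]

[teŋkummum]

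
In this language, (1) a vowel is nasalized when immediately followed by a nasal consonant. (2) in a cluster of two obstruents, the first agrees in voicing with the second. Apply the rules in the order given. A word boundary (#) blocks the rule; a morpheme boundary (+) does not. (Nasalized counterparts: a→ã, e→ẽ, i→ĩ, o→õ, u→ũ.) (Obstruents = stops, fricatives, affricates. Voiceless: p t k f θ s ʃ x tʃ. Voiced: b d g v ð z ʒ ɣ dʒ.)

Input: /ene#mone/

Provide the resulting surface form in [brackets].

Rule 1: /e/ before nasal /n/ → [ẽ]
Rule 1: /o/ before nasal /n/ → [õ]
After rule 1: ẽne#mõne
Rule 2: no segment meets the rule's conditions; no change.

[ẽne#mõne]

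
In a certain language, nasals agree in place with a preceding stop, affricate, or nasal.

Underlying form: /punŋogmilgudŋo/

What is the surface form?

/ŋ/ after /n/ (alveolar) → [n]
/m/ after /g/ (velar) → [ŋ]
/ŋ/ after /d/ (alveolar) → [n]

[punnogŋilgudno]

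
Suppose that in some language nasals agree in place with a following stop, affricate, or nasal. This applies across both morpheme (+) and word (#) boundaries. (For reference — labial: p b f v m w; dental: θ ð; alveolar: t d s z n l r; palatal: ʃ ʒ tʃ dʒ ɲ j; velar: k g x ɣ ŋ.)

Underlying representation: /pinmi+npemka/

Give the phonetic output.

/n/ before /m/ (labial) → [m]
/n/ before /p/ (labial) → [m]
/m/ before /k/ (velar) → [ŋ]

[pimmi+mpeŋka]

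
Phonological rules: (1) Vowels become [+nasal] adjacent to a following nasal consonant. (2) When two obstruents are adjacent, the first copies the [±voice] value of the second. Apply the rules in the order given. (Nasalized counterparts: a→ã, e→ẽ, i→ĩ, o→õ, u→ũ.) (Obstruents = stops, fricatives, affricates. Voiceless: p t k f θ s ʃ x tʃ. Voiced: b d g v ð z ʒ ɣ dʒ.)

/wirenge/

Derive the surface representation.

[wirẽnge]

Rule 1: /e/ before nasal /n/ → [ẽ]
After rule 1: wirẽnge
Rule 2: no segment meets the rule's conditions; no change.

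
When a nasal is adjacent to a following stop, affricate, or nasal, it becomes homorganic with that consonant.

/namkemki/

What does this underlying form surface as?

[naŋkeŋki]

/m/ before /k/ (velar) → [ŋ]
/m/ before /k/ (velar) → [ŋ]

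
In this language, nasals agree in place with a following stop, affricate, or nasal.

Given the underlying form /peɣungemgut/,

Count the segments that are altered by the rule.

/n/ before /g/ (velar) → [ŋ]
/m/ before /g/ (velar) → [ŋ]
2 segments change.

2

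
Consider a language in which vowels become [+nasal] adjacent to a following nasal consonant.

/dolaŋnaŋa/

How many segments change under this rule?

2

/a/ before nasal /ŋ/ → [ã]
/a/ before nasal /ŋ/ → [ã]
2 segments change.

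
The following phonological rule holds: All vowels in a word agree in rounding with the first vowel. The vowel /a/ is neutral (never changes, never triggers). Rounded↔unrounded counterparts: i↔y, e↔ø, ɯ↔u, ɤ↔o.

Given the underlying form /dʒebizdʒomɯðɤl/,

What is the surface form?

[dʒebizdʒɤmɯðɤl]

/o/ harmonizes with /e/ ([-round]) → [ɤ]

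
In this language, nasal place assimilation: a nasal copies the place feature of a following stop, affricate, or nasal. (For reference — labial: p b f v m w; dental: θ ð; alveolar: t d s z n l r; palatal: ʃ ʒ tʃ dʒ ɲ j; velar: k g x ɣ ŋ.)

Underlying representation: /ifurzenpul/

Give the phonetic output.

/n/ before /p/ (labial) → [m]

[ifurzempul]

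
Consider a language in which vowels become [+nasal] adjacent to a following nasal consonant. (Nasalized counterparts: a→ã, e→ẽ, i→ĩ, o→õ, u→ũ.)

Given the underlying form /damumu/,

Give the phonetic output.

[dãmũmu]

/a/ before nasal /m/ → [ã]
/u/ before nasal /m/ → [ũ]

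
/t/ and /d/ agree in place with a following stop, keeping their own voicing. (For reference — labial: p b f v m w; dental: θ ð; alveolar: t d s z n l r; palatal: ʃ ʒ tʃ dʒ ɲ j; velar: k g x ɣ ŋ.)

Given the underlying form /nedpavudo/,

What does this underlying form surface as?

/d/ before /p/ (labial) → [b]

[nebpavudo]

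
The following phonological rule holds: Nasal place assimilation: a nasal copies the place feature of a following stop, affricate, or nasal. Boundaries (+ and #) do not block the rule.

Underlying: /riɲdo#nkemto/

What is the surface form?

/ɲ/ before /d/ (alveolar) → [n]
/n/ before /k/ (velar) → [ŋ]
/m/ before /t/ (alveolar) → [n]

[rindo#ŋkento]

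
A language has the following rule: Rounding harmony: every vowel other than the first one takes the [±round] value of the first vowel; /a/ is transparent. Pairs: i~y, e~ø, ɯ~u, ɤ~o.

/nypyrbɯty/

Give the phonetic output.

[nypyrbuty]

/ɯ/ harmonizes with /y/ ([+round]) → [u]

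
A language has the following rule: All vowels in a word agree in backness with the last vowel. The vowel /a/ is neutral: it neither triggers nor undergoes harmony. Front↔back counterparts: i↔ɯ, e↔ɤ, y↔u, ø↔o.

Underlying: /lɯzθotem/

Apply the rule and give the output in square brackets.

[lizθøtem]

/ɯ/ harmonizes with /e/ ([-back]) → [i]
/o/ harmonizes with /e/ ([-back]) → [ø]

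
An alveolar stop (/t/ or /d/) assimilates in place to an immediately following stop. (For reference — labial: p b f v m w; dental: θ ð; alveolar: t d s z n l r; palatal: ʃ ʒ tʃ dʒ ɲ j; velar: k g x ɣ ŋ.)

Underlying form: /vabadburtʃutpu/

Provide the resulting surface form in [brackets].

/d/ before /b/ (labial) → [b]
/t/ before /p/ (labial) → [p]

[vababburtʃuppu]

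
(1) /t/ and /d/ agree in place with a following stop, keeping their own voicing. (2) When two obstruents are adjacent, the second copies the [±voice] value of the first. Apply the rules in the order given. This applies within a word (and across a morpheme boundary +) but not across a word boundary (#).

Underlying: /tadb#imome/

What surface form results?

[tabb#imome]

Rule 1: /d/ before /b/ (labial) → [b]
After rule 1: tabb#imome
Rule 2: no segment meets the rule's conditions; no change.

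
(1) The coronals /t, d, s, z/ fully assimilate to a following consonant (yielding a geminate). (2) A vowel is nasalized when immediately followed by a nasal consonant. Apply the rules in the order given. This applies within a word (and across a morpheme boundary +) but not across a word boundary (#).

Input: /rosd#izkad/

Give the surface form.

[rodd#ikkad]

Rule 1: /s/ before /d/ → [d] (total assimilation)
Rule 1: /z/ before /k/ → [k] (total assimilation)
After rule 1: rodd#ikkad
Rule 2: no segment meets the rule's conditions; no change.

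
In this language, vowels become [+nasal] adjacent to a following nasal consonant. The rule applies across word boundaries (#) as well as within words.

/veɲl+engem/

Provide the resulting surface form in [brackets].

[vẽɲl+ẽngẽm]

/e/ before nasal /ɲ/ → [ẽ]
/e/ before nasal /n/ → [ẽ]
/e/ before nasal /m/ → [ẽ]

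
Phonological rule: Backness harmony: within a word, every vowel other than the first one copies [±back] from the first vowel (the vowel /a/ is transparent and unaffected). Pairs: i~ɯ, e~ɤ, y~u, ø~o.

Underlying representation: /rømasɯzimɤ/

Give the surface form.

[rømasizime]

/ɯ/ harmonizes with /ø/ ([-back]) → [i]
/ɤ/ harmonizes with /ø/ ([-back]) → [e]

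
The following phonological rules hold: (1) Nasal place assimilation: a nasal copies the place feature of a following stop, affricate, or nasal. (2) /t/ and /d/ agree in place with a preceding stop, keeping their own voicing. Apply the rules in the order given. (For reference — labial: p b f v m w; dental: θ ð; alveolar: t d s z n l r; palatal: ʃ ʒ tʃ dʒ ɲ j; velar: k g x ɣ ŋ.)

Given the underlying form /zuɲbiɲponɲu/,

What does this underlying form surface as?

Rule 1: /ɲ/ before /b/ (labial) → [m]
Rule 1: /ɲ/ before /p/ (labial) → [m]
Rule 1: /n/ before /ɲ/ (palatal) → [ɲ]
After rule 1: zumbimpoɲɲu
Rule 2: no segment meets the rule's conditions; no change.

[zumbimpoɲɲu]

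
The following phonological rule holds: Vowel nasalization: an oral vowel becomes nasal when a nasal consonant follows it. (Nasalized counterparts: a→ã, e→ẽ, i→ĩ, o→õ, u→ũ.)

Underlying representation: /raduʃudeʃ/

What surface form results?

[raduʃudeʃ]

no segment meets the rule's conditions; no change.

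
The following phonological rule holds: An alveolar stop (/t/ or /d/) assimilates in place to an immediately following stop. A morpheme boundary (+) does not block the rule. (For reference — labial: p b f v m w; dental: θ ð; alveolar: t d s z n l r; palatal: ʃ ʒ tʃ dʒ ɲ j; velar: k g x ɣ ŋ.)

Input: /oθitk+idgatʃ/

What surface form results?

[oθikk+iggatʃ]

/t/ before /k/ (velar) → [k]
/d/ before /g/ (velar) → [g]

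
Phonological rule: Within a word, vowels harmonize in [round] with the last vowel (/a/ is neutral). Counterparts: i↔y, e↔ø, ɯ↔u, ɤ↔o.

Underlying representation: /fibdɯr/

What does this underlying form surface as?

[fibdɯr]

no segment meets the rule's conditions; no change.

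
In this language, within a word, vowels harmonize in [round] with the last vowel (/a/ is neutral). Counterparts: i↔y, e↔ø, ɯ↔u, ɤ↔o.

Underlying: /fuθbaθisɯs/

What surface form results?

[fɯθbaθisɯs]

/u/ harmonizes with /ɯ/ ([-round]) → [ɯ]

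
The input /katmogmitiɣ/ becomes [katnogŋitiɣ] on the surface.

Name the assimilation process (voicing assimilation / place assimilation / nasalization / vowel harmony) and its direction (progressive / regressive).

place assimilation, progressive

/m/→[n] /m/→[ŋ].
Each target copies a feature from the preceding segment, so the direction is progressive.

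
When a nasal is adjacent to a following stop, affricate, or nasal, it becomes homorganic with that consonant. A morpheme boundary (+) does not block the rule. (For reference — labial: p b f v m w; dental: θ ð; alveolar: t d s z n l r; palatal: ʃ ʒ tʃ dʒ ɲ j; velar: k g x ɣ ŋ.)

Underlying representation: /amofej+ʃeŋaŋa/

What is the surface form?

[amofej+ʃeŋaŋa]

no segment meets the rule's conditions; no change.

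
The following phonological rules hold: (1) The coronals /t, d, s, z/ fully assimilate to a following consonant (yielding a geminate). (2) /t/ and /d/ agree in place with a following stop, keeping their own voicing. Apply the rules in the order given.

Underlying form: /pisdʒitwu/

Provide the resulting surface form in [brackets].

Rule 1: /s/ before /dʒ/ → [dʒ] (total assimilation)
Rule 1: /t/ before /w/ → [w] (total assimilation)
After rule 1: pidʒdʒiwwu
Rule 2: no segment meets the rule's conditions; no change.

[pidʒdʒiwwu]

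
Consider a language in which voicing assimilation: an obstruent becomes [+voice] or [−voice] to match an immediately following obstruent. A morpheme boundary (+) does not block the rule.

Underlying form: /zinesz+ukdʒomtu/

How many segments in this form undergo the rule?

/s/ before /z/ (voiced) → [z]
/k/ before /dʒ/ (voiced) → [g]
2 segments change.

2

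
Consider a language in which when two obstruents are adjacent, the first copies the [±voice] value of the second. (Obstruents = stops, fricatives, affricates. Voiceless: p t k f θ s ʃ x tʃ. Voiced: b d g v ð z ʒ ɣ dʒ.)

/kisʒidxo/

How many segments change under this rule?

/s/ before /ʒ/ (voiced) → [z]
/d/ before /x/ (voiceless) → [t]
2 segments change.

2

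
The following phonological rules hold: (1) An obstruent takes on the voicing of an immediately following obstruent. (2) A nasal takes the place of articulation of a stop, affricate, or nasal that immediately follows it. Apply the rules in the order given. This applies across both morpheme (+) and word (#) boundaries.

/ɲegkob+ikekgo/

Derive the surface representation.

Rule 1: /g/ before /k/ (voiceless) → [k]
Rule 1: /k/ before /g/ (voiced) → [g]
After rule 1: ɲekkob+ikeggo
Rule 2: no segment meets the rule's conditions; no change.

[ɲekkob+ikeggo]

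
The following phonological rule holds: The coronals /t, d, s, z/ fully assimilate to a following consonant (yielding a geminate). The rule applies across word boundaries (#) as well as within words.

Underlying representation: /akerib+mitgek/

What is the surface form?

/t/ before /g/ → [g] (total assimilation)

[akerib+miggek]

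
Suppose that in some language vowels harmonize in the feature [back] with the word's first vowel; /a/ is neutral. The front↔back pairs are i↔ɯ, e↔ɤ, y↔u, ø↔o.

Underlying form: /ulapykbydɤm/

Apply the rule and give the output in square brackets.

[ulapukbudɤm]

/y/ harmonizes with /u/ ([+back]) → [u]
/y/ harmonizes with /u/ ([+back]) → [u]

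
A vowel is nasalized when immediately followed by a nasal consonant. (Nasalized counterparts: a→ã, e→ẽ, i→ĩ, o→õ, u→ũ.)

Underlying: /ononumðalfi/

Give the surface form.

/o/ before nasal /n/ → [õ]
/o/ before nasal /n/ → [õ]
/u/ before nasal /m/ → [ũ]

[õnõnũmðalfi]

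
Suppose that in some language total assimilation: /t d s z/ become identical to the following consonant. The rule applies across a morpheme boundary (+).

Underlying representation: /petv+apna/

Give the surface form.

[pevv+apna]

/t/ before /v/ → [v] (total assimilation)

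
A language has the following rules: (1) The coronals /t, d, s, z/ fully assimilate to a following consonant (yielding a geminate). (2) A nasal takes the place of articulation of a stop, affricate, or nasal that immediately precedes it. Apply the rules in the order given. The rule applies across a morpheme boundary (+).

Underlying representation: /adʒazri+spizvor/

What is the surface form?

[adʒarri+ppivvor]

Rule 1: /z/ before /r/ → [r] (total assimilation)
Rule 1: /s/ before /p/ → [p] (total assimilation)
Rule 1: /z/ before /v/ → [v] (total assimilation)
After rule 1: adʒarri+ppivvor
Rule 2: no segment meets the rule's conditions; no change.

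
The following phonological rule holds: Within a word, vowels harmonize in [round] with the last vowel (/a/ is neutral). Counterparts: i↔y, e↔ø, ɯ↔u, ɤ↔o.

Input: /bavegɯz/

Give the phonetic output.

[bavegɯz]

no segment meets the rule's conditions; no change.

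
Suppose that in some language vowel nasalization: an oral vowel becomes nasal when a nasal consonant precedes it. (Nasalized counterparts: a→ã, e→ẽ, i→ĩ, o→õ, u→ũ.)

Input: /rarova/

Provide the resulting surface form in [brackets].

no segment meets the rule's conditions; no change.

[rarova]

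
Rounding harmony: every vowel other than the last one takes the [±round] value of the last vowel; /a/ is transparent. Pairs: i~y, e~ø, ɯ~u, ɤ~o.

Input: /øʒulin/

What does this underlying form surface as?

[eʒɯlin]

/ø/ harmonizes with /i/ ([-round]) → [e]
/u/ harmonizes with /i/ ([-round]) → [ɯ]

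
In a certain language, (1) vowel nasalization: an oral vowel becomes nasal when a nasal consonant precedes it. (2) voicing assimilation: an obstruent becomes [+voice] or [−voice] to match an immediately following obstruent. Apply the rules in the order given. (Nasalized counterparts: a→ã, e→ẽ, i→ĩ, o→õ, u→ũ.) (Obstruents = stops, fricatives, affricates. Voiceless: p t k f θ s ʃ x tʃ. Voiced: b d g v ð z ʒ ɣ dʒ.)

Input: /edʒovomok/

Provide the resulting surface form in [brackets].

[edʒovomõk]

Rule 1: /o/ after nasal /m/ → [õ]
After rule 1: edʒovomõk
Rule 2: no segment meets the rule's conditions; no change.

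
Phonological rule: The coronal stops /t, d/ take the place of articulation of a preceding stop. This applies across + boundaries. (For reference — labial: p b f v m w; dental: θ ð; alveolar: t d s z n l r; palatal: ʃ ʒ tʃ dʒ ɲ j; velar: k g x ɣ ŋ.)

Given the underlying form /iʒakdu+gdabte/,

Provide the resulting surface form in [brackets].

[iʒakgu+ggabpe]

/d/ after /k/ (velar) → [g]
/d/ after /g/ (velar) → [g]
/t/ after /b/ (labial) → [p]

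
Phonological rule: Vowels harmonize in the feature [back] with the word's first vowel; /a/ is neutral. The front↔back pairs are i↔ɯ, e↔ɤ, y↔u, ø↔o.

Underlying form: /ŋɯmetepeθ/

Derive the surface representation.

/e/ harmonizes with /ɯ/ ([+back]) → [ɤ]
/e/ harmonizes with /ɯ/ ([+back]) → [ɤ]
/e/ harmonizes with /ɯ/ ([+back]) → [ɤ]

[ŋɯmɤtɤpɤθ]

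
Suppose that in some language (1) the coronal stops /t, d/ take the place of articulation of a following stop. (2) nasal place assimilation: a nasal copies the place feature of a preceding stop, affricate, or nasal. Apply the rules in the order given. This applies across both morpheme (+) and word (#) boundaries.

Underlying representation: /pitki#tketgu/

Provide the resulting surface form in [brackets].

[pikki#kkekgu]

Rule 1: /t/ before /k/ (velar) → [k]
Rule 1: /t/ before /k/ (velar) → [k]
Rule 1: /t/ before /g/ (velar) → [k]
After rule 1: pikki#kkekgu
Rule 2: no segment meets the rule's conditions; no change.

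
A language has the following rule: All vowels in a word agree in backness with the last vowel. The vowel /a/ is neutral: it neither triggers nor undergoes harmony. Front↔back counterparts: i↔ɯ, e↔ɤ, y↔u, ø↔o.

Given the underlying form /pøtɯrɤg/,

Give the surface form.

[potɯrɤg]

/ø/ harmonizes with /ɤ/ ([+back]) → [o]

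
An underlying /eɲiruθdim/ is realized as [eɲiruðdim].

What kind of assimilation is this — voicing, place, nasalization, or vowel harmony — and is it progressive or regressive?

/θ/→[ð].
Each target copies a feature from the following segment, so the direction is regressive.

voicing assimilation, regressive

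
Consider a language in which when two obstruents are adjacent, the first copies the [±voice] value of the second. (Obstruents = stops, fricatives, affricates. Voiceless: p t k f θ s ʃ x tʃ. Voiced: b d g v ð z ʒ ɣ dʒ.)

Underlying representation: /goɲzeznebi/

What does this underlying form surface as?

[goɲzeznebi]

no segment meets the rule's conditions; no change.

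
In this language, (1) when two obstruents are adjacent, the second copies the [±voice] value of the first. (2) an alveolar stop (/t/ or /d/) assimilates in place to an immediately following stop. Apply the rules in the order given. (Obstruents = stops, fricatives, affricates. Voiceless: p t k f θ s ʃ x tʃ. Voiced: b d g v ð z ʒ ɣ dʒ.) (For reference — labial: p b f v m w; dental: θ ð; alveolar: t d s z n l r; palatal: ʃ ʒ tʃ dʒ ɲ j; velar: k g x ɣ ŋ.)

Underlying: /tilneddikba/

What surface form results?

[tilneddikpa]

Rule 1: /b/ after /k/ (voiceless) → [p]
After rule 1: tilneddikpa
Rule 2: no segment meets the rule's conditions; no change.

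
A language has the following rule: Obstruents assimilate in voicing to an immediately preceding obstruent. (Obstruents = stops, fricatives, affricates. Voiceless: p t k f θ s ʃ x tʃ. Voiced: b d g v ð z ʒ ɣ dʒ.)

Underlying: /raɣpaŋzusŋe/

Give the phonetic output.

[raɣbaŋzusŋe]

/p/ after /ɣ/ (voiced) → [b]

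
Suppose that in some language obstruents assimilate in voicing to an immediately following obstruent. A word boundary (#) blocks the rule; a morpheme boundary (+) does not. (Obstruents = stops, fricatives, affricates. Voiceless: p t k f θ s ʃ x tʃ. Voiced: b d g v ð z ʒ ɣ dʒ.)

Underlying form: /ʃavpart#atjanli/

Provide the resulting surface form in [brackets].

[ʃafpart#atjanli]

/v/ before /p/ (voiceless) → [f]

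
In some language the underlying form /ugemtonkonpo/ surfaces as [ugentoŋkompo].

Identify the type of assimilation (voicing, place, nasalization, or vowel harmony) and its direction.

/m/→[n] /n/→[ŋ] /n/→[m].
Each target copies a feature from the following segment, so the direction is regressive.

place assimilation, regressive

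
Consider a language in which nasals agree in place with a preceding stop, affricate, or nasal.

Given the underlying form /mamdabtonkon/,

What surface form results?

[mamdabtonkon]

no segment meets the rule's conditions; no change.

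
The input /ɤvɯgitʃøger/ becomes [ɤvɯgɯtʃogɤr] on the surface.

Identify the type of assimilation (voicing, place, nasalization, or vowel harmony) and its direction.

/i/→[ɯ] /ø/→[o] /e/→[ɤ].
Vowels agree with the first vowel, so the harmony is progressive.

vowel harmony, progressive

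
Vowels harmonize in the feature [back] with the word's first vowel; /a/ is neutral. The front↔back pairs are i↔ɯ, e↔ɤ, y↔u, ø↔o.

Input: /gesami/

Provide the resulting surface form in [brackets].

no segment meets the rule's conditions; no change.

[gesami]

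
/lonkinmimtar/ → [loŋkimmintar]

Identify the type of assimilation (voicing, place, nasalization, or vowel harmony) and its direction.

/n/→[ŋ] /n/→[m] /m/→[n].
Each target copies a feature from the following segment, so the direction is regressive.

place assimilation, regressive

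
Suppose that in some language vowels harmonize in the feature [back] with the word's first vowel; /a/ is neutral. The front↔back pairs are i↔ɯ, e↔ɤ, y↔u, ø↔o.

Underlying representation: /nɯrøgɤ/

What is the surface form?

/ø/ harmonizes with /ɯ/ ([+back]) → [o]

[nɯrogɤ]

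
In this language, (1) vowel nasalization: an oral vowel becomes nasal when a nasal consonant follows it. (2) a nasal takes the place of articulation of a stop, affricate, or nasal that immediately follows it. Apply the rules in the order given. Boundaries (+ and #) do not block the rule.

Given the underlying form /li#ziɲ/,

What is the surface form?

Rule 1: /i/ before nasal /ɲ/ → [ĩ]
After rule 1: li#zĩɲ
Rule 2: no segment meets the rule's conditions; no change.

[li#zĩɲ]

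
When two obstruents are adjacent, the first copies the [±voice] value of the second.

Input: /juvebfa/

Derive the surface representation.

[juvepfa]

/b/ before /f/ (voiceless) → [p]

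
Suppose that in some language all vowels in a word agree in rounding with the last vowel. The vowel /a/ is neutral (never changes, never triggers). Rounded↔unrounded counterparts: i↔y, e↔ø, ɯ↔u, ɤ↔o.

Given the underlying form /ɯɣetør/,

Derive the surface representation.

/ɯ/ harmonizes with /ø/ ([+round]) → [u]
/e/ harmonizes with /ø/ ([+round]) → [ø]

[uɣøtør]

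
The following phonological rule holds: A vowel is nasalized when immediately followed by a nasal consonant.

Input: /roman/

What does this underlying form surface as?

[rõmãn]

/o/ before nasal /m/ → [õ]
/a/ before nasal /n/ → [ã]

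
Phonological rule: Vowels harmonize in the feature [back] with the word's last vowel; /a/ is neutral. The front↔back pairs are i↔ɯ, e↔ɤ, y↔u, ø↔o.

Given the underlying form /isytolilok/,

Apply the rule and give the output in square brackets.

[ɯsutolɯlok]

/i/ harmonizes with /o/ ([+back]) → [ɯ]
/y/ harmonizes with /o/ ([+back]) → [u]
/i/ harmonizes with /o/ ([+back]) → [ɯ]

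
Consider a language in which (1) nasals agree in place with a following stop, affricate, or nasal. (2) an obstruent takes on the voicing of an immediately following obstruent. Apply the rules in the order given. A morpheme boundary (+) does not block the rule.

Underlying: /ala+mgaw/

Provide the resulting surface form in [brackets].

[ala+ŋgaw]

Rule 1: /m/ before /g/ (velar) → [ŋ]
After rule 1: ala+ŋgaw
Rule 2: no segment meets the rule's conditions; no change.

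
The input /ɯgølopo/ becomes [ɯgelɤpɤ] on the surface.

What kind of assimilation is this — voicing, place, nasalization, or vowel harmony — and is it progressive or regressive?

/ø/→[e] /o/→[ɤ] /o/→[ɤ].
Vowels agree with the first vowel, so the harmony is progressive.

vowel harmony, progressive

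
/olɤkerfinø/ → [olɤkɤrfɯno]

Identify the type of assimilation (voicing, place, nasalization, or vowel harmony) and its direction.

/e/→[ɤ] /i/→[ɯ] /ø/→[o].
Vowels agree with the first vowel, so the harmony is progressive.

vowel harmony, progressive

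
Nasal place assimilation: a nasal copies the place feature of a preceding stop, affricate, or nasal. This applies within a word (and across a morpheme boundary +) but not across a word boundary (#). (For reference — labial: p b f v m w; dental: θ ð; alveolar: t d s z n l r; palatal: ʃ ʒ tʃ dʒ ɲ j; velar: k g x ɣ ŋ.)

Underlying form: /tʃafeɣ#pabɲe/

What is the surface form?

[tʃafeɣ#pabme]

/ɲ/ after /b/ (labial) → [m]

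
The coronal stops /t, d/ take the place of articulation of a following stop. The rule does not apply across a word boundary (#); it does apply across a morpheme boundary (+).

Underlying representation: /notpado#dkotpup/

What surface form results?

/t/ before /p/ (labial) → [p]
/d/ before /k/ (velar) → [g]
/t/ before /p/ (labial) → [p]

[noppado#gkoppup]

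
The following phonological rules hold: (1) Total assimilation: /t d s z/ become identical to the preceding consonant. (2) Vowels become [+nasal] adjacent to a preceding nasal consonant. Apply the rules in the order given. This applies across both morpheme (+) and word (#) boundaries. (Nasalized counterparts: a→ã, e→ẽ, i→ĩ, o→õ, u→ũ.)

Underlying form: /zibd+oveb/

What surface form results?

Rule 1: /d/ after /b/ → [b] (total assimilation)
After rule 1: zibb+oveb
Rule 2: no segment meets the rule's conditions; no change.

[zibb+oveb]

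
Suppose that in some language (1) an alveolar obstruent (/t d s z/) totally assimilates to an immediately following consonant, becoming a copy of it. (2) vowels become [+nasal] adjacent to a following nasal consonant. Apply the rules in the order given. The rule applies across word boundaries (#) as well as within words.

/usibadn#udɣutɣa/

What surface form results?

Rule 1: /d/ before /n/ → [n] (total assimilation)
Rule 1: /d/ before /ɣ/ → [ɣ] (total assimilation)
Rule 1: /t/ before /ɣ/ → [ɣ] (total assimilation)
After rule 1: usibann#uɣɣuɣɣa
Rule 2: /a/ before nasal /n/ → [ã]

[usibãnn#uɣɣuɣɣa]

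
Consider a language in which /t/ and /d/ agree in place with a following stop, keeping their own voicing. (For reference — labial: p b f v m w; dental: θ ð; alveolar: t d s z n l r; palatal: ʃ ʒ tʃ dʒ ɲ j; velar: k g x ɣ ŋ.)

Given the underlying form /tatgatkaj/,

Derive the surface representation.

[takgakkaj]

/t/ before /g/ (velar) → [k]
/t/ before /k/ (velar) → [k]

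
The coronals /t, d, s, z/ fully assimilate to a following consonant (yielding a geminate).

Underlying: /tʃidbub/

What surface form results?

/d/ before /b/ → [b] (total assimilation)

[tʃibbub]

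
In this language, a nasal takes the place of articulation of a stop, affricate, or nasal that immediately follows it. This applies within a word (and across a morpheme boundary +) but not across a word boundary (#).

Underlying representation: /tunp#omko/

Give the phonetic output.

[tump#oŋko]

/n/ before /p/ (labial) → [m]
/m/ before /k/ (velar) → [ŋ]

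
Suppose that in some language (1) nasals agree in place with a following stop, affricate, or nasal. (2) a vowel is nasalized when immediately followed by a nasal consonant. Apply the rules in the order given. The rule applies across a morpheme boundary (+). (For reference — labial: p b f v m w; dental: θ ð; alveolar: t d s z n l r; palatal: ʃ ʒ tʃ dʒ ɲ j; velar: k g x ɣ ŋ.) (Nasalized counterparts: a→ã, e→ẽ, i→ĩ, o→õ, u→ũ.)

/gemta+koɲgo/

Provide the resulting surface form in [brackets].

[gẽnta+kõŋgo]

Rule 1: /m/ before /t/ (alveolar) → [n]
Rule 1: /ɲ/ before /g/ (velar) → [ŋ]
After rule 1: genta+koŋgo
Rule 2: /e/ before nasal /n/ → [ẽ]
Rule 2: /o/ before nasal /ŋ/ → [õ]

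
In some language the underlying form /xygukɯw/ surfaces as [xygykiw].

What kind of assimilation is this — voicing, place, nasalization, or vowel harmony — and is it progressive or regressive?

vowel harmony, progressive

/u/→[y] /ɯ/→[i].
Vowels agree with the first vowel, so the harmony is progressive.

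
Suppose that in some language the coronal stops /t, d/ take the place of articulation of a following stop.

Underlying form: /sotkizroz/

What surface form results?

[sokkizroz]

/t/ before /k/ (velar) → [k]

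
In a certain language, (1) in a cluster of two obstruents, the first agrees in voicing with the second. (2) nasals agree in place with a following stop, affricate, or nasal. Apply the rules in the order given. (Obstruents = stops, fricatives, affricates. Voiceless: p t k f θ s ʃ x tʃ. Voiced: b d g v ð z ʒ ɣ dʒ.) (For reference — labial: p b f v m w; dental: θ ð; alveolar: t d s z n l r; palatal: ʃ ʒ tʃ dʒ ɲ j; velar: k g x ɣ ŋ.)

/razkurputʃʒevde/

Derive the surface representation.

[raskurpudʒʒevde]

Rule 1: /z/ before /k/ (voiceless) → [s]
Rule 1: /tʃ/ before /ʒ/ (voiced) → [dʒ]
After rule 1: raskurpudʒʒevde
Rule 2: no segment meets the rule's conditions; no change.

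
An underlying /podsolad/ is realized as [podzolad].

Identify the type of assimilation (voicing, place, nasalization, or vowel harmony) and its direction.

/s/→[z].
Each target copies a feature from the preceding segment, so the direction is progressive.

voicing assimilation, progressive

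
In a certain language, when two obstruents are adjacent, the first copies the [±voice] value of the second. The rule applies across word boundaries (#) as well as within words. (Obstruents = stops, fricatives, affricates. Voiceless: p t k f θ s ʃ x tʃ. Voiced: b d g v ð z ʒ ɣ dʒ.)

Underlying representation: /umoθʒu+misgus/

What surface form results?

[umoðʒu+mizgus]

/θ/ before /ʒ/ (voiced) → [ð]
/s/ before /g/ (voiced) → [z]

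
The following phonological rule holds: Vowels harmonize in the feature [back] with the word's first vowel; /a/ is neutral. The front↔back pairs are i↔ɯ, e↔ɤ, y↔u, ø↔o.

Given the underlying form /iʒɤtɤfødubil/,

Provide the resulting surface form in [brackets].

[iʒetefødybil]

/ɤ/ harmonizes with /i/ ([-back]) → [e]
/ɤ/ harmonizes with /i/ ([-back]) → [e]
/u/ harmonizes with /i/ ([-back]) → [y]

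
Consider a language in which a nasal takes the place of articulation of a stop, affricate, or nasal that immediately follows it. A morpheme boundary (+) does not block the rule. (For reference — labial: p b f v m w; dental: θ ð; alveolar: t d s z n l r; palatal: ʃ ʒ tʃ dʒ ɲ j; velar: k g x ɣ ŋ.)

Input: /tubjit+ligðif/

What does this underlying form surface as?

[tubjit+ligðif]

no segment meets the rule's conditions; no change.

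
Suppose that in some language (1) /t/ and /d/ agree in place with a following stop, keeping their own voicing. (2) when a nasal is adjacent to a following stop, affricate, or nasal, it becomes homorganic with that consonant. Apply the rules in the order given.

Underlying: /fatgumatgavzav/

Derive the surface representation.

[fakgumakgavzav]

Rule 1: /t/ before /g/ (velar) → [k]
Rule 1: /t/ before /g/ (velar) → [k]
After rule 1: fakgumakgavzav
Rule 2: no segment meets the rule's conditions; no change.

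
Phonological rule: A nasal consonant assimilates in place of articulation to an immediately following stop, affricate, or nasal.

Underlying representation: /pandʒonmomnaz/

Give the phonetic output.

[paɲdʒommonnaz]

/n/ before /dʒ/ (palatal) → [ɲ]
/n/ before /m/ (labial) → [m]
/m/ before /n/ (alveolar) → [n]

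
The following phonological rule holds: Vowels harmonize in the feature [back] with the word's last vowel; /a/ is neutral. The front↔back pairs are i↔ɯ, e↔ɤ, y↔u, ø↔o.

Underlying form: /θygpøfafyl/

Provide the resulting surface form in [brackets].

no segment meets the rule's conditions; no change.

[θygpøfafyl]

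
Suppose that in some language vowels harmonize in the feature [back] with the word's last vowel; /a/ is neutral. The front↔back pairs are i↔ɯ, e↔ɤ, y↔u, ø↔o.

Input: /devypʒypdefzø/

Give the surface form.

no segment meets the rule's conditions; no change.

[devypʒypdefzø]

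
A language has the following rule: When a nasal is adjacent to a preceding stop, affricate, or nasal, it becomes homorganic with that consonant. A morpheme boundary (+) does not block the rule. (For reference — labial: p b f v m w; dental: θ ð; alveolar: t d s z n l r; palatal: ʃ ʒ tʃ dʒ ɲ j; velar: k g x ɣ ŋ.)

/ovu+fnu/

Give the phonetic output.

[ovu+fnu]

no segment meets the rule's conditions; no change.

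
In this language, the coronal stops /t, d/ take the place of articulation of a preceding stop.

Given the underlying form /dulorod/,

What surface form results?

[dulorod]

no segment meets the rule's conditions; no change.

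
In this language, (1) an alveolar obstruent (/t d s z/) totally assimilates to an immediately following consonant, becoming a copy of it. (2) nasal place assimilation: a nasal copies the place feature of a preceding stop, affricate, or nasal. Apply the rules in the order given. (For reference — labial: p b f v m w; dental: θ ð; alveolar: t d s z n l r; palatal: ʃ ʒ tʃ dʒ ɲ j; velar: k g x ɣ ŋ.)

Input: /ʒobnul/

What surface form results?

[ʒobmul]

Rule 1: no segment meets the rule's conditions; no change.
After rule 1: ʒobnul
Rule 2: /n/ after /b/ (labial) → [m]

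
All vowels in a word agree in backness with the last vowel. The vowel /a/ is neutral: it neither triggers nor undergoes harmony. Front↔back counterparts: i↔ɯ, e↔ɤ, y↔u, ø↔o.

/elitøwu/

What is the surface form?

/e/ harmonizes with /u/ ([+back]) → [ɤ]
/i/ harmonizes with /u/ ([+back]) → [ɯ]
/ø/ harmonizes with /u/ ([+back]) → [o]

[ɤlɯtowu]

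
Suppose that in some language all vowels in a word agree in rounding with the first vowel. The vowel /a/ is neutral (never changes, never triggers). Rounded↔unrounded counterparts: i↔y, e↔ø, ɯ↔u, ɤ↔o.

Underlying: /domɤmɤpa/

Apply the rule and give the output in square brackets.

/ɤ/ harmonizes with /o/ ([+round]) → [o]
/ɤ/ harmonizes with /o/ ([+round]) → [o]

[domomopa]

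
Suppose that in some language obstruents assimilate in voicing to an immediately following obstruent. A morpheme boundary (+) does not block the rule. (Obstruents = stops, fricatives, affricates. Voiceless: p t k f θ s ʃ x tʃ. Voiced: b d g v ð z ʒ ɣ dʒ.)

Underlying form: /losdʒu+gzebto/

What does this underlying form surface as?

/s/ before /dʒ/ (voiced) → [z]
/b/ before /t/ (voiceless) → [p]

[lozdʒu+gzepto]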